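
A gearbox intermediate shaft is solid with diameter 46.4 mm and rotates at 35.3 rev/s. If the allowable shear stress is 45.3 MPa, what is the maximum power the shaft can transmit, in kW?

197 kW

J = πd⁴/32 = π(0.0464)⁴/32 = 4.551×10^-7 m⁴.
T_max = τ_allow·J/r = 4.53×10^7 × 4.551×10^-7 / 0.0232 = 888.6 N·m.
ω = 2π·35.3 = 221.8 rad/s, so P_max = T_max·ω = 1.971×10^5 W.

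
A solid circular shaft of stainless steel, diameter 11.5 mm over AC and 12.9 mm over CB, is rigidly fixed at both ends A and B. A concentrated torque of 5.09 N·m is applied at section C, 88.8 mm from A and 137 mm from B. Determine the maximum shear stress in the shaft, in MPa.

Compatibility: T_A·a/J_AC = T_B·b/J_CB with T_A + T_B = T₀.
J_AC = 1.72×10^-9 m⁴, J_CB = 2.72×10^-9 m⁴, so T_A = T₀·(J_AC/a)/((J_AC/a)+(J_CB/b)) = 2.512 N·m, T_B = 2.578 N·m.
τ in each portion: τ_AC = 8.41×10^6 Pa, τ_CB = 6.12×10^6 Pa; maximum is in AC.
τ_max = T_AC·r/J = 2.512·0.00575/1.72×10^-9 = 8.412×10^6 Pa.

8.41 MPa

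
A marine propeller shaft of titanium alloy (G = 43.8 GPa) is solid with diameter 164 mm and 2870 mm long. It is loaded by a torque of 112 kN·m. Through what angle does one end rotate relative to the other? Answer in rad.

0.103 rad

J = πd⁴/32 = π(0.164)⁴/32 = 7.102×10^-5 m⁴.
θ = T·L/(G·J) = 112000 × 2.87 / (43.8×10⁹ × 7.102×10^-5) = 0.1033 rad.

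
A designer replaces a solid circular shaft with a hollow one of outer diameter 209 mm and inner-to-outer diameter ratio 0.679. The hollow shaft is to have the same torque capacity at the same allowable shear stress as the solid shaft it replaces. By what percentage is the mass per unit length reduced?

Equal τ_max and T ⇒ the solid shaft needs d_s³ = d_o³(1−k⁴), so d_s = 209·(1−0.679⁴)^(1/3) = 193.0 mm.
Area ratio A_h/A_s = d_o²(1−k²)/d_s² = (1−k²)/(1−k⁴)^(2/3) = 0.6320.
Mass saving = 1 − 0.6320 = 36.8 %.

36.8 %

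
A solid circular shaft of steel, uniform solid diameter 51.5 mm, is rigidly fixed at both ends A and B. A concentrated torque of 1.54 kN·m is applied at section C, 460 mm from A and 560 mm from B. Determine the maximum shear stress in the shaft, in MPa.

31.5 MPa

With uniform GJ and both ends fixed, compatibility θ_AC = θ_CB gives T_A·a = T_B·b, together with T_A + T_B = T₀.
T_A = T₀·b/(a+b) = 1540·560/1020 = 845.5 N·m; T_B = 694.5 N·m.
τ in each portion: τ_AC = 3.15×10^7 Pa, τ_CB = 2.59×10^7 Pa; maximum is in AC.
τ_max = T_AC·r/J = 845.5·0.0257/6.91×10^-7 = 3.153×10^7 Pa.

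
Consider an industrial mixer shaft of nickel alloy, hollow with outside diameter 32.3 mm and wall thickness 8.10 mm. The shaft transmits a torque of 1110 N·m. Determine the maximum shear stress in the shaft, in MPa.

J = π(d_o⁴ − d_i⁴)/32 = π(0.0323⁴ − 0.0161⁴)/32 = 1.003×10^-7 m⁴.
τ_max = T·r/J = 1110 × 0.0161 / 1.003×10^-7 = 1.788×10^8 Pa.

179 MPa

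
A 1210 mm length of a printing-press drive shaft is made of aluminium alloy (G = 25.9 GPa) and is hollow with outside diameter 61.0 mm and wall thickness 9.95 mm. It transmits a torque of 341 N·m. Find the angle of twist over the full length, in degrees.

0.846°

J = π(d_o⁴ − d_i⁴)/32 = π(0.0610⁴ − 0.0411⁴)/32 = 1.079×10^-6 m⁴.
θ = T·L/(G·J) = 341.0 × 1.21 / (25.9×10⁹ × 1.079×10^-6) = 0.01476 rad.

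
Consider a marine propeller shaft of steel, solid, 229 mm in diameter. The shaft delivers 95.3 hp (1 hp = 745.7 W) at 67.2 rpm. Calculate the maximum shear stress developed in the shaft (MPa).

ω = 2π·67.2/60 = 7.037 rad/s, so T = P/ω = 95.3×745.7 / 7.037 = 10100 N·m.
J = πd⁴/32 = π(0.229)⁴/32 = 2.700×10^-4 m⁴.
τ_max = T·r/J = 10100 × 0.115 / 2.700×10^-4 = 4.283×10^6 Pa.

4.28 MPa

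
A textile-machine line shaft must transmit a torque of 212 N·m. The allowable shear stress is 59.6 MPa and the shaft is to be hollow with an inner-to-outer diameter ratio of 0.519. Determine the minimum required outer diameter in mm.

26.9 mm

For a hollow shaft with d_i/d_o = 0.519: τ_max = 16T/(π d_o³ (1−k⁴)), so d_o = [16T/(π τ_allow (1−k⁴))]^(1/3) = [16·212.0/(π·5.96×10^7·0.9274)]^(1/3) = 0.02693 m.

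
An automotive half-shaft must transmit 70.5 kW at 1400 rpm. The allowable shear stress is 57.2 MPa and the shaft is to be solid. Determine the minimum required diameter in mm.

35.0 mm

ω = 2π·1400/60 = 146.6 rad/s, so T = P/ω = 70.5×10³ / 146.6 = 480.9 N·m.
For a solid shaft τ_max = 16T/(πd³), so d = (16T/(π τ_allow))^(1/3) = (16·480.9/(π·5.72×10^7))^(1/3) = 0.03498 m.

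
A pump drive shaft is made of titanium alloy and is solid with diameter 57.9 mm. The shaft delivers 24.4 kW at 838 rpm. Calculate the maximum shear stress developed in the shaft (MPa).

ω = 2π·838/60 = 87.76 rad/s, so T = P/ω = 24.4×10³ / 87.76 = 278.0 N·m.
J = πd⁴/32 = π(0.0579)⁴/32 = 1.103×10^-6 m⁴.
τ_max = T·r/J = 278.0 × 0.0290 / 1.103×10^-6 = 7.295×10^6 Pa.

7.30 MPa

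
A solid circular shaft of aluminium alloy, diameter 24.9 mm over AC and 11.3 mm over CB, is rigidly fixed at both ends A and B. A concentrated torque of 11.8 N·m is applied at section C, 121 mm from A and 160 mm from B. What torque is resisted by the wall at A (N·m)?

Compatibility: T_A·a/J_AC = T_B·b/J_CB with T_A + T_B = T₀.
J_AC = 3.77×10^-8 m⁴, J_CB = 1.60×10^-9 m⁴, so T_A = T₀·(J_AC/a)/((J_AC/a)+(J_CB/b)) = 11.43 N·m, T_B = 0.3667 N·m.

11.4 N·m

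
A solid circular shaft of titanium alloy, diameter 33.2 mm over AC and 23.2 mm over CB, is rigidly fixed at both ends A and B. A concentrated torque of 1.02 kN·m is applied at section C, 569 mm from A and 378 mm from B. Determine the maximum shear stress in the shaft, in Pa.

1.10e8 Pa

Compatibility: T_A·a/J_AC = T_B·b/J_CB with T_A + T_B = T₀.
J_AC = 1.19×10^-7 m⁴, J_CB = 2.84×10^-8 m⁴, so T_A = T₀·(J_AC/a)/((J_AC/a)+(J_CB/b)) = 750.6 N·m, T_B = 269.4 N·m.
τ in each portion: τ_AC = 1.04×10^8 Pa, τ_CB = 1.10×10^8 Pa; maximum is in CB.
τ_max = T_CB·r/J = 269.4·0.0116/2.84×10^-8 = 1.099×10^8 Pa.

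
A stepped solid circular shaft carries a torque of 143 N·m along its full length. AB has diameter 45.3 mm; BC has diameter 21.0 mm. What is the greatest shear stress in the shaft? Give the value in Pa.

7.86e7 Pa

Under the same torque, τ_max = 16T/(πd³) is largest where d is smallest — segment BC (d = 21.0 mm).
τ_max = 16·143.0/(π·(0.0210)³) = 7.864×10^7 Pa.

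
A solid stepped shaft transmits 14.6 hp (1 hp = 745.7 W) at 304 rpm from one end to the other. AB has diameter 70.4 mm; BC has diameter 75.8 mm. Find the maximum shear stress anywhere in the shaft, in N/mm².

4.99 N/mm²

ω = 2π·304/60 = 31.83 rad/s, so T = P/ω = 14.6×745.7 / 31.83 = 342.0 N·m.
Under the same torque, τ_max = 16T/(πd³) is largest where d is smallest — segment AB (d = 70.4 mm).
τ_max = 16·342.0/(π·(0.0704)³) = 4.992×10^6 Pa.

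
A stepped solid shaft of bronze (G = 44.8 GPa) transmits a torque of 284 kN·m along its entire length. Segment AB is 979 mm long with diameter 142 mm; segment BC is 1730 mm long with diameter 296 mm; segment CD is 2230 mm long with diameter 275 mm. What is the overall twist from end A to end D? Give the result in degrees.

J_AB = π(0.142)⁴/32 = 3.99×10^-5 m⁴; J_BC = π(0.296)⁴/32 = 7.54×10^-4 m⁴; J_CD = π(0.275)⁴/32 = 5.61×10^-4 m⁴.
θ = (T/G)·Σ L_i/J_i = (284000/44.8×10⁹)·(0.979/3.99×10^-5 + 1.73/7.54×10^-4 + 2.23/5.61×10^-4) = 0.1952 rad.

11.2°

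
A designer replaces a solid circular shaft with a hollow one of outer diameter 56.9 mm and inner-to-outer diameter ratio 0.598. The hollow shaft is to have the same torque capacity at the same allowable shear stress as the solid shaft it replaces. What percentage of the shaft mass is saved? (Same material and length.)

29.6 %

Equal τ_max and T ⇒ the solid shaft needs d_s³ = d_o³(1−k⁴), so d_s = 56.9·(1−0.598⁴)^(1/3) = 54.36 mm.
Area ratio A_h/A_s = d_o²(1−k²)/d_s² = (1−k²)/(1−k⁴)^(2/3) = 0.7038.
Mass saving = 1 − 0.7038 = 29.6 %.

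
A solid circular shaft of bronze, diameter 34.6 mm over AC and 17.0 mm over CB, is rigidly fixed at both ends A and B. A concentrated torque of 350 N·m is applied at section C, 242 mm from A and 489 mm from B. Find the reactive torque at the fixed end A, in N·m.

Compatibility: T_A·a/J_AC = T_B·b/J_CB with T_A + T_B = T₀.
J_AC = 1.41×10^-7 m⁴, J_CB = 8.20×10^-9 m⁴, so T_A = T₀·(J_AC/a)/((J_AC/a)+(J_CB/b)) = 340.2 N·m, T_B = 9.811 N·m.

340 N·m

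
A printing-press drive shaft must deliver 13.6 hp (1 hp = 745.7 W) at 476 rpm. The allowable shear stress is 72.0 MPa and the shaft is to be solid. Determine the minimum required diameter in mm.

ω = 2π·476/60 = 49.85 rad/s, so T = P/ω = 13.6×745.7 / 49.85 = 203.5 N·m.
For a solid shaft τ_max = 16T/(πd³), so d = (16T/(π τ_allow))^(1/3) = (16·203.5/(π·7.20×10^7))^(1/3) = 0.02432 m.

24.3 mm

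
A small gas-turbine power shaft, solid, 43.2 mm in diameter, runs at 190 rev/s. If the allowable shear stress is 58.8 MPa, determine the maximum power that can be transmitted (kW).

1110 kW

J = πd⁴/32 = π(0.0432)⁴/32 = 3.419×10^-7 m⁴.
T_max = τ_allow·J/r = 5.88×10^7 × 3.419×10^-7 / 0.0216 = 930.8 N·m.
ω = 2π·190 = 1194 rad/s, so P_max = T_max·ω = 1.111×10^6 W.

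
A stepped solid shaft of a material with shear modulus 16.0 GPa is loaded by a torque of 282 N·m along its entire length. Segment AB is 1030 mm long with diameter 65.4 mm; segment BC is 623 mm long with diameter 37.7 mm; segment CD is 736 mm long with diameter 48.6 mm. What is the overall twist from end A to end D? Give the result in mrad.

J_AB = π(0.0654)⁴/32 = 1.80×10^-6 m⁴; J_BC = π(0.0377)⁴/32 = 1.98×10^-7 m⁴; J_CD = π(0.0486)⁴/32 = 5.48×10^-7 m⁴.
θ = (T/G)·Σ L_i/J_i = (282.0/16.0×10⁹)·(1.03/1.80×10^-6 + 0.623/1.98×10^-7 + 0.736/5.48×10^-7) = 0.08916 rad.

89.2 mrad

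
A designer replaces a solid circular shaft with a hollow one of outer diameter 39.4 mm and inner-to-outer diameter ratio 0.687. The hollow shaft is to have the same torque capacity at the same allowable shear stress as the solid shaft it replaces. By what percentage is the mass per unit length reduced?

Equal τ_max and T ⇒ the solid shaft needs d_s³ = d_o³(1−k⁴), so d_s = 39.4·(1−0.687⁴)^(1/3) = 36.23 mm.
Area ratio A_h/A_s = d_o²(1−k²)/d_s² = (1−k²)/(1−k⁴)^(2/3) = 0.6246.
Mass saving = 1 − 0.6246 = 37.5 %.

37.5 %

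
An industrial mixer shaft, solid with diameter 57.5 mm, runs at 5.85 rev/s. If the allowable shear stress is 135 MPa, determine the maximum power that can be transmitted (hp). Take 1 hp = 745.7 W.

J = πd⁴/32 = π(0.0575)⁴/32 = 1.073×10^-6 m⁴.
T_max = τ_allow·J/r = 1.35×10^8 × 1.073×10^-6 / 0.0288 = 5039 N·m.
ω = 2π·5.85 = 36.76 rad/s, so P_max = T_max·ω = 1.852×10^5 W.

248 hp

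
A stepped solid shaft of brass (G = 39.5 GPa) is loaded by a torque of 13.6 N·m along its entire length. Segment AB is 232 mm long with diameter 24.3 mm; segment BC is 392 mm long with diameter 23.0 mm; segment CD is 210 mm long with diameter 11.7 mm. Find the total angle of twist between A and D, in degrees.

J_AB = π(0.0243)⁴/32 = 3.42×10^-8 m⁴; J_BC = π(0.0230)⁴/32 = 2.75×10^-8 m⁴; J_CD = π(0.0117)⁴/32 = 1.84×10^-9 m⁴.
θ = (T/G)·Σ L_i/J_i = (13.60/39.5×10⁹)·(0.232/3.42×10^-8 + 0.392/2.75×10^-8 + 0.210/1.84×10^-9) = 0.04655 rad.

2.67°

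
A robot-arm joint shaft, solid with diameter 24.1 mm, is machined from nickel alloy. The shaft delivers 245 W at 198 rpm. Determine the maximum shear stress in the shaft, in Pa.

4.30e6 Pa

ω = 2π·198/60 = 20.73 rad/s, so T = P/ω = 245 / 20.73 = 11.82 N·m.
J = πd⁴/32 = π(0.0241)⁴/32 = 3.312×10^-8 m⁴.
τ_max = T·r/J = 11.82 × 0.0120 / 3.312×10^-8 = 4.299×10^6 Pa.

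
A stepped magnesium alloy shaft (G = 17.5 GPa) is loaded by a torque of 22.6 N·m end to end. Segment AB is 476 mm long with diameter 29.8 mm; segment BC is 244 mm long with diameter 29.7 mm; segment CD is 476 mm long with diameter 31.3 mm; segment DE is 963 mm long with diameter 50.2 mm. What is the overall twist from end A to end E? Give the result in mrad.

J_AB = π(0.0298)⁴/32 = 7.74×10^-8 m⁴; J_BC = π(0.0297)⁴/32 = 7.64×10^-8 m⁴; J_CD = π(0.0313)⁴/32 = 9.42×10^-8 m⁴; J_DE = π(0.0502)⁴/32 = 6.23×10^-7 m⁴.
θ = (T/G)·Σ L_i/J_i = (22.60/17.5×10⁹)·(0.476/7.74×10^-8 + 0.244/7.64×10^-8 + 0.476/9.42×10^-8 + 0.963/6.23×10^-7) = 0.02058 rad.

20.6 mrad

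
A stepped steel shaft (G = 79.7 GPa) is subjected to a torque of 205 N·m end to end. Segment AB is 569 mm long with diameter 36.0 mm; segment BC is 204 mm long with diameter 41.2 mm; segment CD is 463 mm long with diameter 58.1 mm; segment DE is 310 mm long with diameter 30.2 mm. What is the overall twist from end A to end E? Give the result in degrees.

J_AB = π(0.0360)⁴/32 = 1.65×10^-7 m⁴; J_BC = π(0.0412)⁴/32 = 2.83×10^-7 m⁴; J_CD = π(0.0581)⁴/32 = 1.12×10^-6 m⁴; J_DE = π(0.0302)⁴/32 = 8.17×10^-8 m⁴.
θ = (T/G)·Σ L_i/J_i = (205.0/79.7×10⁹)·(0.569/1.65×10^-7 + 0.204/2.83×10^-7 + 0.463/1.12×10^-6 + 0.310/8.17×10^-8) = 0.02156 rad.

1.24°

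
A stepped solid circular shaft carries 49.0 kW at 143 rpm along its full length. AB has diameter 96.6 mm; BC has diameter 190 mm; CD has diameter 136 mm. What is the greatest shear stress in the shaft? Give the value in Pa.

1.85e7 Pa

ω = 2π·143/60 = 14.97 rad/s, so T = P/ω = 49.0×10³ / 14.97 = 3272 N·m.
Under the same torque, τ_max = 16T/(πd³) is largest where d is smallest — segment AB (d = 96.6 mm).
τ_max = 16·3272/(π·(0.0966)³) = 1.849×10^7 Pa.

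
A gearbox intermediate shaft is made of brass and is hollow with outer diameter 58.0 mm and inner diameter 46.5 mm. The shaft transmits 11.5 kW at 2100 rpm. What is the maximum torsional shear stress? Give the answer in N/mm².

2.33 N/mm²

ω = 2π·2100/60 = 219.9 rad/s, so T = P/ω = 11.5×10³ / 219.9 = 52.29 N·m.
J = π(d_o⁴ − d_i⁴)/32 = π(0.0580⁴ − 0.0465⁴)/32 = 6.520×10^-7 m⁴.
τ_max = T·r/J = 52.29 × 0.0290 / 6.520×10^-7 = 2.326×10^6 Pa.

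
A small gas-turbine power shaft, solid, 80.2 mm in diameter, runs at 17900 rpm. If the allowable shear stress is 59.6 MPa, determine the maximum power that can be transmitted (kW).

11300 kW

J = πd⁴/32 = π(0.0802)⁴/32 = 4.062×10^-6 m⁴.
T_max = τ_allow·J/r = 5.96×10^7 × 4.062×10^-6 / 0.0401 = 6037 N·m.
ω = 2π·17900/60 = 1874 rad/s, so P_max = T_max·ω = 1.132×10^7 W.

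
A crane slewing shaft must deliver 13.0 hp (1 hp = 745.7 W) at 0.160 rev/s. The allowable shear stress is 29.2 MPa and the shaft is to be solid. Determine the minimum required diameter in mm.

ω = 2π·0.160 = 1.005 rad/s, so T = P/ω = 13.0×745.7 / 1.005 = 9643 N·m.
For a solid shaft τ_max = 16T/(πd³), so d = (16T/(π τ_allow))^(1/3) = (16·9643/(π·2.92×10^7))^(1/3) = 0.1189 m.

119 mm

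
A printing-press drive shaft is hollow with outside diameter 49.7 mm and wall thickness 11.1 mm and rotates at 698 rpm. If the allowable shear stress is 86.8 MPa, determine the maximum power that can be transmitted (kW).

J = π(d_o⁴ − d_i⁴)/32 = π(0.0497⁴ − 0.0275⁴)/32 = 5.429×10^-7 m⁴.
T_max = τ_allow·J/r = 8.68×10^7 × 5.429×10^-7 / 0.0249 = 1896 N·m.
ω = 2π·698/60 = 73.09 rad/s, so P_max = T_max·ω = 1.386×10^5 W.

139 kW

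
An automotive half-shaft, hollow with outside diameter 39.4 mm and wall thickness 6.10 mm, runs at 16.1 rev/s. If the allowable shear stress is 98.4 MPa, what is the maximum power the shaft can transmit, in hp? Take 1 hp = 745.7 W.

J = π(d_o⁴ − d_i⁴)/32 = π(0.0394⁴ − 0.0272⁴)/32 = 1.828×10^-7 m⁴.
T_max = τ_allow·J/r = 9.84×10^7 × 1.828×10^-7 / 0.0197 = 913.3 N·m.
ω = 2π·16.1 = 101.2 rad/s, so P_max = T_max·ω = 9.239×10^4 W.

124 hp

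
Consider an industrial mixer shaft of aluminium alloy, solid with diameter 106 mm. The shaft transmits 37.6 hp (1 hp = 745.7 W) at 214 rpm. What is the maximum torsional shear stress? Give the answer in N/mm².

5.35 N/mm²

ω = 2π·214/60 = 22.41 rad/s, so T = P/ω = 37.6×745.7 / 22.41 = 1251 N·m.
J = πd⁴/32 = π(0.106)⁴/32 = 1.239×10^-5 m⁴.
τ_max = T·r/J = 1251 × 0.0530 / 1.239×10^-5 = 5.350×10^6 Pa.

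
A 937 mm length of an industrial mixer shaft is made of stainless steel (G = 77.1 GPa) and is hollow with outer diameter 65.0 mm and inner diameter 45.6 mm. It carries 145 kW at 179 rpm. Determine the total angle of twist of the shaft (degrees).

4.06°

ω = 2π·179/60 = 18.74 rad/s, so T = P/ω = 145×10³ / 18.74 = 7735 N·m.
J = π(d_o⁴ − d_i⁴)/32 = π(0.0650⁴ − 0.0456⁴)/32 = 1.328×10^-6 m⁴.
θ = T·L/(G·J) = 7735 × 0.937 / (77.1×10⁹ × 1.328×10^-6) = 0.07079 rad.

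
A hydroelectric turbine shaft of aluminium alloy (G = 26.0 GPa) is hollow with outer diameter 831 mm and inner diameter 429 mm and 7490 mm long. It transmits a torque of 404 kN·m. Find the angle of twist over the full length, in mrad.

2.68 mrad

J = π(d_o⁴ − d_i⁴)/32 = π(0.831⁴ − 0.429⁴)/32 = 0.04349 m⁴.
θ = T·L/(G·J) = 404000 × 7.49 / (26.0×10⁹ × 0.04349) = 2.676×10^-3 rad.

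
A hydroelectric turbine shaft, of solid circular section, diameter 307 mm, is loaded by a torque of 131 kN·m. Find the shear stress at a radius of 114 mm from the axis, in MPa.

17.1 MPa

J = πd⁴/32 = π(0.307)⁴/32 = 8.721×10^-4 m⁴.
Shear stress varies linearly with radius: τ = T·r/J = 131000 × 0.114 / 8.721×10^-4 = 1.712×10^7 Pa.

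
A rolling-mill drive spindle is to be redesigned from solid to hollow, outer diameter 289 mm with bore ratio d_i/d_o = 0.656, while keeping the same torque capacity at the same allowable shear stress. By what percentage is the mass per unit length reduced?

34.7 %

Equal τ_max and T ⇒ the solid shaft needs d_s³ = d_o³(1−k⁴), so d_s = 289·(1−0.656⁴)^(1/3) = 269.9 mm.
Area ratio A_h/A_s = d_o²(1−k²)/d_s² = (1−k²)/(1−k⁴)^(2/3) = 0.6530.
Mass saving = 1 − 0.6530 = 34.7 %.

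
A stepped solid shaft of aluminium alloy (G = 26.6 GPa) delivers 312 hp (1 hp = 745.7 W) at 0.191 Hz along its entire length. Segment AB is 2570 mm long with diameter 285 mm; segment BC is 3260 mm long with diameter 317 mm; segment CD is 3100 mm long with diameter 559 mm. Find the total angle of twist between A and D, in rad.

0.0552 rad

ω = 2π·0.191 = 1.200 rad/s, so T = P/ω = 312×745.7 / 1.200 = 193900 N·m.
J_AB = π(0.285)⁴/32 = 6.48×10^-4 m⁴; J_BC = π(0.317)⁴/32 = 9.91×10^-4 m⁴; J_CD = π(0.559)⁴/32 = 9.59×10^-3 m⁴.
θ = (T/G)·Σ L_i/J_i = (193900/26.6×10⁹)·(2.57/6.48×10^-4 + 3.26/9.91×10^-4 + 3.10/9.59×10^-3) = 0.05524 rad.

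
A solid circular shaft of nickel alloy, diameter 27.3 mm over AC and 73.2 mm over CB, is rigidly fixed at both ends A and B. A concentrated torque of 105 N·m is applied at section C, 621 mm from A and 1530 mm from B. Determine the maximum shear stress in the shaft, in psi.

Compatibility: T_A·a/J_AC = T_B·b/J_CB with T_A + T_B = T₀.
J_AC = 5.45×10^-8 m⁴, J_CB = 2.82×10^-6 m⁴, so T_A = T₀·(J_AC/a)/((J_AC/a)+(J_CB/b)) = 4.777 N·m, T_B = 100.2 N·m.
τ in each portion: τ_AC = 1.20×10^6 Pa, τ_CB = 1.30×10^6 Pa; maximum is in CB.
τ_max = T_CB·r/J = 100.2·0.0366/2.82×10^-6 = 1.301×10^6 Pa.

189 psi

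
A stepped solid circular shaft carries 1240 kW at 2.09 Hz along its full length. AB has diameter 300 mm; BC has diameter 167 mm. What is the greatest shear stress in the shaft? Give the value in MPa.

103 MPa

ω = 2π·2.09 = 13.13 rad/s, so T = P/ω = 1240×10³ / 13.13 = 94430 N·m.
Under the same torque, τ_max = 16T/(πd³) is largest where d is smallest — segment BC (d = 167 mm).
τ_max = 16·94430/(π·(0.167)³) = 1.033×10^8 Pa.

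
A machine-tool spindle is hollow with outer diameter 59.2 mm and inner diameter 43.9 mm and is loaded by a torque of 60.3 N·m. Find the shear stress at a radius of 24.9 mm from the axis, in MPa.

J = π(d_o⁴ − d_i⁴)/32 = π(0.0592⁴ − 0.0439⁴)/32 = 8.412×10^-7 m⁴.
Shear stress varies linearly with radius: τ = T·r/J = 60.30 × 0.0249 / 8.412×10^-7 = 1.785×10^6 Pa.

1.78 MPa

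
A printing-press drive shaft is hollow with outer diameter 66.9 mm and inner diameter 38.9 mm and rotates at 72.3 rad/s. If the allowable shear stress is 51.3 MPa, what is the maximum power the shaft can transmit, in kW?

193 kW

J = π(d_o⁴ − d_i⁴)/32 = π(0.0669⁴ − 0.0389⁴)/32 = 1.742×10^-6 m⁴.
T_max = τ_allow·J/r = 5.13×10^7 × 1.742×10^-6 / 0.0335 = 2671 N·m.
ω = 72.3 rad/s, so P_max = T_max·ω = 1.931×10^5 W.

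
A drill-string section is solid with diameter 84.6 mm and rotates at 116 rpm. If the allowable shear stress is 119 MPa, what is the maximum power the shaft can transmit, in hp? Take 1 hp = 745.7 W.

J = πd⁴/32 = π(0.0846)⁴/32 = 5.029×10^-6 m⁴.
T_max = τ_allow·J/r = 1.19×10^8 × 5.029×10^-6 / 0.0423 = 14150 N·m.
ω = 2π·116/60 = 12.15 rad/s, so P_max = T_max·ω = 1.719×10^5 W.

230 hp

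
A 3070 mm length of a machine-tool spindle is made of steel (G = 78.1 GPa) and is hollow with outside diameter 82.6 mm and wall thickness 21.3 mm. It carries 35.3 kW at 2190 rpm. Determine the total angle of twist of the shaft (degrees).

ω = 2π·2190/60 = 229.3 rad/s, so T = P/ω = 35.3×10³ / 229.3 = 153.9 N·m.
J = π(d_o⁴ − d_i⁴)/32 = π(0.0826⁴ − 0.0400⁴)/32 = 4.319×10^-6 m⁴.
θ = T·L/(G·J) = 153.9 × 3.07 / (78.1×10⁹ × 4.319×10^-6) = 1.401×10^-3 rad.

0.0803°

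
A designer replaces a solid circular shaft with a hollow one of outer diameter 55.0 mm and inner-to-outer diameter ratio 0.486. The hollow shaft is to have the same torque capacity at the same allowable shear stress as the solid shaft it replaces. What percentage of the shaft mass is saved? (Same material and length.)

20.6 %

Equal τ_max and T ⇒ the solid shaft needs d_s³ = d_o³(1−k⁴), so d_s = 55.0·(1−0.486⁴)^(1/3) = 53.96 mm.
Area ratio A_h/A_s = d_o²(1−k²)/d_s² = (1−k²)/(1−k⁴)^(2/3) = 0.7936.
Mass saving = 1 − 0.7936 = 20.6 %.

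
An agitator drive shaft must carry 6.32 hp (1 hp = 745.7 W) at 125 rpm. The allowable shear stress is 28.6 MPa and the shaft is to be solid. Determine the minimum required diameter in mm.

40.0 mm

ω = 2π·125/60 = 13.09 rad/s, so T = P/ω = 6.32×745.7 / 13.09 = 360.0 N·m.
For a solid shaft τ_max = 16T/(πd³), so d = (16T/(π τ_allow))^(1/3) = (16·360.0/(π·2.86×10^7))^(1/3) = 0.04002 m.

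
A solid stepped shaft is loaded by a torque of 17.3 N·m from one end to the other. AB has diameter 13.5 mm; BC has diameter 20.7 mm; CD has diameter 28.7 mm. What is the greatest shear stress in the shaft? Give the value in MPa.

Under the same torque, τ_max = 16T/(πd³) is largest where d is smallest — segment AB (d = 13.5 mm).
τ_max = 16·17.30/(π·(0.0135)³) = 3.581×10^7 Pa.

35.8 MPa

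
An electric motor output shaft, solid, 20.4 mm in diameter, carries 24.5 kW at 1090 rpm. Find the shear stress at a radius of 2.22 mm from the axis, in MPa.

ω = 2π·1090/60 = 114.1 rad/s, so T = P/ω = 24.5×10³ / 114.1 = 214.6 N·m.
J = πd⁴/32 = π(0.0204)⁴/32 = 1.700×10^-8 m⁴.
Shear stress varies linearly with radius: τ = T·r/J = 214.6 × 0.00222 / 1.700×10^-8 = 2.802×10^7 Pa.

28.0 MPa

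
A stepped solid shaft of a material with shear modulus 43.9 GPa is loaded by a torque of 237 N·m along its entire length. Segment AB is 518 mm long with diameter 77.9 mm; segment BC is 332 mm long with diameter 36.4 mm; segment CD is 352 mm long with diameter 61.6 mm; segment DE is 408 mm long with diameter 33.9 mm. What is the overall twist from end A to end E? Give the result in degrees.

J_AB = π(0.0779)⁴/32 = 3.62×10^-6 m⁴; J_BC = π(0.0364)⁴/32 = 1.72×10^-7 m⁴; J_CD = π(0.0616)⁴/32 = 1.41×10^-6 m⁴; J_DE = π(0.0339)⁴/32 = 1.30×10^-7 m⁴.
θ = (T/G)·Σ L_i/J_i = (237.0/43.9×10⁹)·(0.518/3.62×10^-6 + 0.332/1.72×10^-7 + 0.352/1.41×10^-6 + 0.408/1.30×10^-7) = 0.02951 rad.

1.69°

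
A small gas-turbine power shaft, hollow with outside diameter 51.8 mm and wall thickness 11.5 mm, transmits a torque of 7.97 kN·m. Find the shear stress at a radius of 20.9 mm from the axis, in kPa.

J = π(d_o⁴ − d_i⁴)/32 = π(0.0518⁴ − 0.0288⁴)/32 = 6.393×10^-7 m⁴.
Shear stress varies linearly with radius: τ = T·r/J = 7970 × 0.0209 / 6.393×10^-7 = 2.606×10^8 Pa.

261000 kPa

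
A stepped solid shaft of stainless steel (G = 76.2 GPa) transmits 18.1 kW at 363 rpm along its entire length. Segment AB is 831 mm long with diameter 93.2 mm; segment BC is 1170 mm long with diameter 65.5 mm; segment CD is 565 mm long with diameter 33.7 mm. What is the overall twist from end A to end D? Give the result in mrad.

32.6 mrad

ω = 2π·363/60 = 38.01 rad/s, so T = P/ω = 18.1×10³ / 38.01 = 476.1 N·m.
J_AB = π(0.0932)⁴/32 = 7.41×10^-6 m⁴; J_BC = π(0.0655)⁴/32 = 1.81×10^-6 m⁴; J_CD = π(0.0337)⁴/32 = 1.27×10^-7 m⁴.
θ = (T/G)·Σ L_i/J_i = (476.1/76.2×10⁹)·(0.831/7.41×10^-6 + 1.17/1.81×10^-6 + 0.565/1.27×10^-7) = 0.03263 rad.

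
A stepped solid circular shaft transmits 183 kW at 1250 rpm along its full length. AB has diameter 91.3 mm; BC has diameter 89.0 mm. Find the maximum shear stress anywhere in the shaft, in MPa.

ω = 2π·1250/60 = 130.9 rad/s, so T = P/ω = 183×10³ / 130.9 = 1398 N·m.
Under the same torque, τ_max = 16T/(πd³) is largest where d is smallest — segment BC (d = 89.0 mm).
τ_max = 16·1398/(π·(0.0890)³) = 1.010×10^7 Pa.

10.1 MPa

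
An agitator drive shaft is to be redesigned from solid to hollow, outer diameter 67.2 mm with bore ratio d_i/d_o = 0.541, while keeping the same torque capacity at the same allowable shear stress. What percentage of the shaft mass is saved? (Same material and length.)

24.9 %

Equal τ_max and T ⇒ the solid shaft needs d_s³ = d_o³(1−k⁴), so d_s = 67.2·(1−0.541⁴)^(1/3) = 65.22 mm.
Area ratio A_h/A_s = d_o²(1−k²)/d_s² = (1−k²)/(1−k⁴)^(2/3) = 0.7508.
Mass saving = 1 − 0.7508 = 24.9 %.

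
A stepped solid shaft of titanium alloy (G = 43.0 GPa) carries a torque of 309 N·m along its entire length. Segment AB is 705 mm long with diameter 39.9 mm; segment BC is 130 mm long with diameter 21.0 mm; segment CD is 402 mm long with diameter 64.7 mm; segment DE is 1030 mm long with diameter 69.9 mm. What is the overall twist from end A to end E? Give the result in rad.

0.0741 rad

J_AB = π(0.0399)⁴/32 = 2.49×10^-7 m⁴; J_BC = π(0.0210)⁴/32 = 1.91×10^-8 m⁴; J_CD = π(0.0647)⁴/32 = 1.72×10^-6 m⁴; J_DE = π(0.0699)⁴/32 = 2.34×10^-6 m⁴.
θ = (T/G)·Σ L_i/J_i = (309.0/43.0×10⁹)·(0.705/2.49×10^-7 + 0.130/1.91×10^-8 + 0.402/1.72×10^-6 + 1.03/2.34×10^-6) = 0.07413 rad.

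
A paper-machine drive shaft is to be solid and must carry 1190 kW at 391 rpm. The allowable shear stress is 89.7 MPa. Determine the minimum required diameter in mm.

118 mm

ω = 2π·391/60 = 40.95 rad/s, so T = P/ω = 1190×10³ / 40.95 = 29060 N·m.
For a solid shaft τ_max = 16T/(πd³), so d = (16T/(π τ_allow))^(1/3) = (16·29060/(π·8.97×10^7))^(1/3) = 0.1182 m.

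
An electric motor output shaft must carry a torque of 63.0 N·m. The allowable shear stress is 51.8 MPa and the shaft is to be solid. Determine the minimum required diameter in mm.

For a solid shaft τ_max = 16T/(πd³), so d = (16T/(π τ_allow))^(1/3) = (16·63.00/(π·5.18×10^7))^(1/3) = 0.01837 m.

18.4 mm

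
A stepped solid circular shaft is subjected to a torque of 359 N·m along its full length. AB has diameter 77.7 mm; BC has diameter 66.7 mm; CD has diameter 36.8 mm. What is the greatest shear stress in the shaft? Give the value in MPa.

Under the same torque, τ_max = 16T/(πd³) is largest where d is smallest — segment CD (d = 36.8 mm).
τ_max = 16·359.0/(π·(0.0368)³) = 3.669×10^7 Pa.

36.7 MPa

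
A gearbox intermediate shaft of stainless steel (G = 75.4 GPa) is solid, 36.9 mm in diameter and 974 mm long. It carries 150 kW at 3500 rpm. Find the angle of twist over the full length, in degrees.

1.66°

ω = 2π·3500/60 = 366.5 rad/s, so T = P/ω = 150×10³ / 366.5 = 409.3 N·m.
J = πd⁴/32 = π(0.0369)⁴/32 = 1.820×10^-7 m⁴.
θ = T·L/(G·J) = 409.3 × 0.974 / (75.4×10⁹ × 1.820×10^-7) = 0.02905 rad.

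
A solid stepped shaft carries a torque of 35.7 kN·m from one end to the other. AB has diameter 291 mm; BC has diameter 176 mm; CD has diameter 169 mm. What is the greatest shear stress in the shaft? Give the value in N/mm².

37.7 N/mm²

Under the same torque, τ_max = 16T/(πd³) is largest where d is smallest — segment CD (d = 169 mm).
τ_max = 16·35700/(π·(0.169)³) = 3.767×10^7 Pa.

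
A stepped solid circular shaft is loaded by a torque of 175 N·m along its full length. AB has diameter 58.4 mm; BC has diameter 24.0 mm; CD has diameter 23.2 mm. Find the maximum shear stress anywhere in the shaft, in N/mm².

71.4 N/mm²

Under the same torque, τ_max = 16T/(πd³) is largest where d is smallest — segment CD (d = 23.2 mm).
τ_max = 16·175.0/(π·(0.0232)³) = 7.137×10^7 Pa.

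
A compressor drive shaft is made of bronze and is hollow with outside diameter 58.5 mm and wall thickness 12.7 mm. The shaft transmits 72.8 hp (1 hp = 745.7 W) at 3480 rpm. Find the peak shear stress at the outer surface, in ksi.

ω = 2π·3480/60 = 364.4 rad/s, so T = P/ω = 72.8×745.7 / 364.4 = 149.0 N·m.
J = π(d_o⁴ − d_i⁴)/32 = π(0.0585⁴ − 0.0331⁴)/32 = 1.032×10^-6 m⁴.
τ_max = T·r/J = 149.0 × 0.0293 / 1.032×10^-6 = 4.222×10^6 Pa.

0.612 ksi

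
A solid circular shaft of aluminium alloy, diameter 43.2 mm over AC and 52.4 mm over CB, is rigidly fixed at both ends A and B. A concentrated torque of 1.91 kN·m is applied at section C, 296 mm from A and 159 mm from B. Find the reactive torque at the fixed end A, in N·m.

Compatibility: T_A·a/J_AC = T_B·b/J_CB with T_A + T_B = T₀.
J_AC = 3.42×10^-7 m⁴, J_CB = 7.40×10^-7 m⁴, so T_A = T₀·(J_AC/a)/((J_AC/a)+(J_CB/b)) = 379.7 N·m, T_B = 1530 N·m.

380 N·m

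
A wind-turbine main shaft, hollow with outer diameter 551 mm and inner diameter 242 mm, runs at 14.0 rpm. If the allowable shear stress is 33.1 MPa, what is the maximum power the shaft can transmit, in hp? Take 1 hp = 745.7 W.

J = π(d_o⁴ − d_i⁴)/32 = π(0.551⁴ − 0.242⁴)/32 = 8.712×10^-3 m⁴.
T_max = τ_allow·J/r = 3.31×10^7 × 8.712×10^-3 / 0.276 = 1.047e6 N·m.
ω = 2π·14.0/60 = 1.466 rad/s, so P_max = T_max·ω = 1.535×10^6 W.

2060 hp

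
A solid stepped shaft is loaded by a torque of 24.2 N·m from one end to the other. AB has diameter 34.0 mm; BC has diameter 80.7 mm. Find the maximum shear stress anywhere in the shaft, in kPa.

Under the same torque, τ_max = 16T/(πd³) is largest where d is smallest — segment AB (d = 34.0 mm).
τ_max = 16·24.20/(π·(0.0340)³) = 3.136×10^6 Pa.

3140 kPa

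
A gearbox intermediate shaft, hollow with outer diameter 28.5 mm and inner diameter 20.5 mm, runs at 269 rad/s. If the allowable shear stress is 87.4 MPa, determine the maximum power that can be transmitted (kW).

78.3 kW

J = π(d_o⁴ − d_i⁴)/32 = π(0.0285⁴ − 0.0205⁴)/32 = 4.743×10^-8 m⁴.
T_max = τ_allow·J/r = 8.74×10^7 × 4.743×10^-8 / 0.0143 = 290.9 N·m.
ω = 269 rad/s, so P_max = T_max·ω = 7.826×10^4 W.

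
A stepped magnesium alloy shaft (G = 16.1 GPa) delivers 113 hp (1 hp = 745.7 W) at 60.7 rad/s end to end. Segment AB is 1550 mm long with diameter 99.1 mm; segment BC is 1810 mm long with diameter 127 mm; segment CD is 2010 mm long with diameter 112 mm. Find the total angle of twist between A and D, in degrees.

ω = 60.7 rad/s, so T = P/ω = 113×745.7 / 60.70 = 1388 N·m.
J_AB = π(0.0991)⁴/32 = 9.47×10^-6 m⁴; J_BC = π(0.127)⁴/32 = 2.55×10^-5 m⁴; J_CD = π(0.112)⁴/32 = 1.54×10^-5 m⁴.
θ = (T/G)·Σ L_i/J_i = (1388/16.1×10⁹)·(1.55/9.47×10^-6 + 1.81/2.55×10^-5 + 2.01/1.54×10^-5) = 0.03144 rad.

1.80°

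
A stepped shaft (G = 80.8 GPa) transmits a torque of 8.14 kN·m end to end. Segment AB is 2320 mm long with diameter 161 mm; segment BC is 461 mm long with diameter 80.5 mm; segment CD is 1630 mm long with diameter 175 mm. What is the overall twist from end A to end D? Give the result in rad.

J_AB = π(0.161)⁴/32 = 6.60×10^-5 m⁴; J_BC = π(0.0805)⁴/32 = 4.12×10^-6 m⁴; J_CD = π(0.175)⁴/32 = 9.21×10^-5 m⁴.
θ = (T/G)·Σ L_i/J_i = (8140/80.8×10⁹)·(2.32/6.60×10^-5 + 0.461/4.12×10^-6 + 1.63/9.21×10^-5) = 0.01659 rad.

0.0166 rad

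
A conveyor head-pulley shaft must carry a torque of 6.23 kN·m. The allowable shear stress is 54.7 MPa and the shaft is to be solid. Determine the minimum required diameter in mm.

83.4 mm

For a solid shaft τ_max = 16T/(πd³), so d = (16T/(π τ_allow))^(1/3) = (16·6230/(π·5.47×10^7))^(1/3) = 0.08340 m.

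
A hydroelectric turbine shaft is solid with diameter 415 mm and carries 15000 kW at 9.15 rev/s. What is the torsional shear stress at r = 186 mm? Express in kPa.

ω = 2π·9.15 = 57.49 rad/s, so T = P/ω = 15000×10³ / 57.49 = 260900 N·m.
J = πd⁴/32 = π(0.415)⁴/32 = 2.912×10^-3 m⁴.
Shear stress varies linearly with radius: τ = T·r/J = 260900 × 0.186 / 2.912×10^-3 = 1.667×10^7 Pa.

16700 kPa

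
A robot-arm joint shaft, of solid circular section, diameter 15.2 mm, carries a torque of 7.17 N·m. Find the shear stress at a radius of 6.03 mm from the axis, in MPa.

8.25 MPa

J = πd⁴/32 = π(0.0152)⁴/32 = 5.241×10^-9 m⁴.
Shear stress varies linearly with radius: τ = T·r/J = 7.170 × 0.00603 / 5.241×10^-9 = 8.250×10^6 Pa.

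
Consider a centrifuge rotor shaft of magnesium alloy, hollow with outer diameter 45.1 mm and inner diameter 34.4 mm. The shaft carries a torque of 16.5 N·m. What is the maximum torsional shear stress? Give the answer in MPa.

1.38 MPa

J = π(d_o⁴ − d_i⁴)/32 = π(0.0451⁴ − 0.0344⁴)/32 = 2.687×10^-7 m⁴.
τ_max = T·r/J = 16.50 × 0.0226 / 2.687×10^-7 = 1.385×10^6 Pa.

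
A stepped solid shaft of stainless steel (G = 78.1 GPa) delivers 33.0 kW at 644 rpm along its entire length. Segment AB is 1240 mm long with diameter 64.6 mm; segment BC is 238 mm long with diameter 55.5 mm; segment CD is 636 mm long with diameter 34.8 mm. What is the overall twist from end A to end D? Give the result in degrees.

1.94°

ω = 2π·644/60 = 67.44 rad/s, so T = P/ω = 33.0×10³ / 67.44 = 489.3 N·m.
J_AB = π(0.0646)⁴/32 = 1.71×10^-6 m⁴; J_BC = π(0.0555)⁴/32 = 9.31×10^-7 m⁴; J_CD = π(0.0348)⁴/32 = 1.44×10^-7 m⁴.
θ = (T/G)·Σ L_i/J_i = (489.3/78.1×10⁹)·(1.24/1.71×10^-6 + 0.238/9.31×10^-7 + 0.636/1.44×10^-7) = 0.03382 rad.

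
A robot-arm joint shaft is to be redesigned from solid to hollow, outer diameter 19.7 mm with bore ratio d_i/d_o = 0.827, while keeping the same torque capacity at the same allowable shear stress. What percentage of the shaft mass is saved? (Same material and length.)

51.9 %

Equal τ_max and T ⇒ the solid shaft needs d_s³ = d_o³(1−k⁴), so d_s = 19.7·(1−0.827⁴)^(1/3) = 15.97 mm.
Area ratio A_h/A_s = d_o²(1−k²)/d_s² = (1−k²)/(1−k⁴)^(2/3) = 0.4813.
Mass saving = 1 − 0.4813 = 51.9 %.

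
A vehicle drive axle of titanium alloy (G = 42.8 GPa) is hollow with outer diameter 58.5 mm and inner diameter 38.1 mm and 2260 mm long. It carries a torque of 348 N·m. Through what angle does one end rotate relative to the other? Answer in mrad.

J = π(d_o⁴ − d_i⁴)/32 = π(0.0585⁴ − 0.0381⁴)/32 = 9.429×10^-7 m⁴.
θ = T·L/(G·J) = 348.0 × 2.26 / (42.8×10⁹ × 9.429×10^-7) = 0.01949 rad.

19.5 mrad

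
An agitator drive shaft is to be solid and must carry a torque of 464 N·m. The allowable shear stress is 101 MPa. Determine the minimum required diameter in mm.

For a solid shaft τ_max = 16T/(πd³), so d = (16T/(π τ_allow))^(1/3) = (16·464.0/(π·1.01×10^8))^(1/3) = 0.02860 m.

28.6 mm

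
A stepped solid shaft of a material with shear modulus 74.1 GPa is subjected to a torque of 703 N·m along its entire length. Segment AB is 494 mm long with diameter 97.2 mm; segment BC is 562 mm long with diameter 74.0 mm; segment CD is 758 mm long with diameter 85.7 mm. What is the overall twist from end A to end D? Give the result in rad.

0.00370 rad

J_AB = π(0.0972)⁴/32 = 8.76×10^-6 m⁴; J_BC = π(0.0740)⁴/32 = 2.94×10^-6 m⁴; J_CD = π(0.0857)⁴/32 = 5.30×10^-6 m⁴.
θ = (T/G)·Σ L_i/J_i = (703.0/74.1×10⁹)·(0.494/8.76×10^-6 + 0.562/2.94×10^-6 + 0.758/5.30×10^-6) = 3.704×10^-3 rad.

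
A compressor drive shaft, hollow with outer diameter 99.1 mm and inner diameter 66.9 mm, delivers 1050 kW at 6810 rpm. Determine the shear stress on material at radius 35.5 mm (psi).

1010 psi

ω = 2π·6810/60 = 713.1 rad/s, so T = P/ω = 1050×10³ / 713.1 = 1472 N·m.
J = π(d_o⁴ − d_i⁴)/32 = π(0.0991⁴ − 0.0669⁴)/32 = 7.502×10^-6 m⁴.
Shear stress varies linearly with radius: τ = T·r/J = 1472 × 0.0355 / 7.502×10^-6 = 6.967×10^6 Pa.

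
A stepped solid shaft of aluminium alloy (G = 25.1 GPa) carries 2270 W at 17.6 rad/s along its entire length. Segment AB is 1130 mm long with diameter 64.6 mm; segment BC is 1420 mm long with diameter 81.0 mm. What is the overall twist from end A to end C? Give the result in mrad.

5.12 mrad

ω = 17.6 rad/s, so T = P/ω = 2270 / 17.60 = 129.0 N·m.
J_AB = π(0.0646)⁴/32 = 1.71×10^-6 m⁴; J_BC = π(0.0810)⁴/32 = 4.23×10^-6 m⁴.
θ = (T/G)·Σ L_i/J_i = (129.0/25.1×10⁹)·(1.13/1.71×10^-6 + 1.42/4.23×10^-6) = 5.123×10^-3 rad.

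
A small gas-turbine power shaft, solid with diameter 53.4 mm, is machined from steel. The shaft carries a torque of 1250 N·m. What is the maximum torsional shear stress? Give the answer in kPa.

J = πd⁴/32 = π(0.0534)⁴/32 = 7.983×10^-7 m⁴.
τ_max = T·r/J = 1250 × 0.0267 / 7.983×10^-7 = 4.181×10^7 Pa.

41800 kPa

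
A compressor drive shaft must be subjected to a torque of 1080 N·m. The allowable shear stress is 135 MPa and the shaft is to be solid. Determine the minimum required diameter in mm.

For a solid shaft τ_max = 16T/(πd³), so d = (16T/(π τ_allow))^(1/3) = (16·1080/(π·1.35×10^8))^(1/3) = 0.03441 m.

34.4 mm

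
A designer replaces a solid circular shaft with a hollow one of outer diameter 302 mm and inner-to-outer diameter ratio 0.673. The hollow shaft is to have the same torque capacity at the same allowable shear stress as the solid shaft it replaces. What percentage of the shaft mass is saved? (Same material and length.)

Equal τ_max and T ⇒ the solid shaft needs d_s³ = d_o³(1−k⁴), so d_s = 302·(1−0.673⁴)^(1/3) = 279.7 mm.
Area ratio A_h/A_s = d_o²(1−k²)/d_s² = (1−k²)/(1−k⁴)^(2/3) = 0.6376.
Mass saving = 1 − 0.6376 = 36.2 %.

36.2 %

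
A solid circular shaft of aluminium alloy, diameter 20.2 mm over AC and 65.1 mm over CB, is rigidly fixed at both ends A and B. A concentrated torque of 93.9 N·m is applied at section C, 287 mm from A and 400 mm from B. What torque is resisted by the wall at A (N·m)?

1.20 N·m

Compatibility: T_A·a/J_AC = T_B·b/J_CB with T_A + T_B = T₀.
J_AC = 1.63×10^-8 m⁴, J_CB = 1.76×10^-6 m⁴, so T_A = T₀·(J_AC/a)/((J_AC/a)+(J_CB/b)) = 1.198 N·m, T_B = 92.70 N·m.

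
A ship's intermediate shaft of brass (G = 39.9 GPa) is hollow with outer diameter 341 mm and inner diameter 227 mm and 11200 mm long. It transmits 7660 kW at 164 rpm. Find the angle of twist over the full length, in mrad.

117 mrad

ω = 2π·164/60 = 17.17 rad/s, so T = P/ω = 7660×10³ / 17.17 = 446000 N·m.
J = π(d_o⁴ − d_i⁴)/32 = π(0.341⁴ − 0.227⁴)/32 = 1.067×10^-3 m⁴.
θ = T·L/(G·J) = 446000 × 11.2 / (39.9×10⁹ × 1.067×10^-3) = 0.1174 rad.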